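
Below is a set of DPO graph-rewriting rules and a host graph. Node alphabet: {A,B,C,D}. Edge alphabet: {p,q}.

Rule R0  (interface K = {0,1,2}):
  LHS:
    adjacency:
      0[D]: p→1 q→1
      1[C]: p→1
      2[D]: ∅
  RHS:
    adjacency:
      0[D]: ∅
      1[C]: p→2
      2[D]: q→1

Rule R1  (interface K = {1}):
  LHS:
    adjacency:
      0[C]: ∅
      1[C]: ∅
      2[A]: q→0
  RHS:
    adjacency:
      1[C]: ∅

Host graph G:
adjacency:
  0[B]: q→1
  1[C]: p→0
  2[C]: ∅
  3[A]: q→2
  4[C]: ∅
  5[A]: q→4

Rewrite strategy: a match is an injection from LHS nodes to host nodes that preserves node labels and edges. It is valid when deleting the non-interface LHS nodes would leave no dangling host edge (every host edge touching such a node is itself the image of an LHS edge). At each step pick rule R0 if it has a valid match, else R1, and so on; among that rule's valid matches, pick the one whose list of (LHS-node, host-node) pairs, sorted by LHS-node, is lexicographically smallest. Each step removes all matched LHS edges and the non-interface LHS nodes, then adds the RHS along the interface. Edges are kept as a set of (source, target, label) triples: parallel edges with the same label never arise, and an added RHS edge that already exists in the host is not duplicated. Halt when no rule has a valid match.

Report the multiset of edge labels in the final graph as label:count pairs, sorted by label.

Answer: p:1 q:1

Derivation:
[0] host  ⇒  6 nodes, 4 edges  {0-q->1 1-p->0 3-q->2 5-q->4}
[1] R1 @ {0↦2, 1↦1, 2↦3}  ⇒  4 nodes, 3 edges  {0-q->1 1-p->0 5-q->4}
[2] R1 @ {0↦4, 1↦1, 2↦5}  ⇒  2 nodes, 2 edges  {0-q->1 1-p->0}
normal form: no rule applies after step 2
NF edges: [(0, 1, 'q'), (1, 0, 'p')]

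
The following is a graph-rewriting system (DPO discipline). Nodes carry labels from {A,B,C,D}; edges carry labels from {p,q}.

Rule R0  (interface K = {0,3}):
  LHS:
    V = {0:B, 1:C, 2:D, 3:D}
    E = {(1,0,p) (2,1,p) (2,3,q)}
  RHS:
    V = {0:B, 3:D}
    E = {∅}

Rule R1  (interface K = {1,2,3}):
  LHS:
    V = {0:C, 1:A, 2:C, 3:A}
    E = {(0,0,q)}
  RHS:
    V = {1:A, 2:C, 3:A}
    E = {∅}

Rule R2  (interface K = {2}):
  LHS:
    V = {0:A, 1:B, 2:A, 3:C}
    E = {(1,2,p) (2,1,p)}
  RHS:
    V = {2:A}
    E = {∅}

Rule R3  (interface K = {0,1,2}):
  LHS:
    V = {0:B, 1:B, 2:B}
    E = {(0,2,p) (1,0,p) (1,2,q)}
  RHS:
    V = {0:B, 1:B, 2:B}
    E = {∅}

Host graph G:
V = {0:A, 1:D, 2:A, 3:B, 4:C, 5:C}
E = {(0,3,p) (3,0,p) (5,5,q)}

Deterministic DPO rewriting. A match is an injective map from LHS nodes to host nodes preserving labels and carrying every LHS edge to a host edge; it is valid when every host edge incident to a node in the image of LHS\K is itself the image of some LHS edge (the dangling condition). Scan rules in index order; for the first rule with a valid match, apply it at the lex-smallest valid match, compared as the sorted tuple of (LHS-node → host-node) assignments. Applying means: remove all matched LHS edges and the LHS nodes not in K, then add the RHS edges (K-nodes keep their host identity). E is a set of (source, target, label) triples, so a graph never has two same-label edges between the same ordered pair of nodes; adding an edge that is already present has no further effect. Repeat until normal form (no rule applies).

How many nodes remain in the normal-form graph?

Answer: 2

Derivation:
initial: |V|=6 |E|=3  E = 0-p->3 3-p->0 5-q->5
step 1: apply R1 at {0↦5, 1↦0, 2↦4, 3↦2}  → |V|=5 |E|=2  E = 0-p->3 3-p->0
step 2: apply R2 at {0↦2, 1↦3, 2↦0, 3↦4}  → |V|=2 |E|=0  E = ∅
final graph: no rule applies after step 2
NF nodes: {0:A, 1:D}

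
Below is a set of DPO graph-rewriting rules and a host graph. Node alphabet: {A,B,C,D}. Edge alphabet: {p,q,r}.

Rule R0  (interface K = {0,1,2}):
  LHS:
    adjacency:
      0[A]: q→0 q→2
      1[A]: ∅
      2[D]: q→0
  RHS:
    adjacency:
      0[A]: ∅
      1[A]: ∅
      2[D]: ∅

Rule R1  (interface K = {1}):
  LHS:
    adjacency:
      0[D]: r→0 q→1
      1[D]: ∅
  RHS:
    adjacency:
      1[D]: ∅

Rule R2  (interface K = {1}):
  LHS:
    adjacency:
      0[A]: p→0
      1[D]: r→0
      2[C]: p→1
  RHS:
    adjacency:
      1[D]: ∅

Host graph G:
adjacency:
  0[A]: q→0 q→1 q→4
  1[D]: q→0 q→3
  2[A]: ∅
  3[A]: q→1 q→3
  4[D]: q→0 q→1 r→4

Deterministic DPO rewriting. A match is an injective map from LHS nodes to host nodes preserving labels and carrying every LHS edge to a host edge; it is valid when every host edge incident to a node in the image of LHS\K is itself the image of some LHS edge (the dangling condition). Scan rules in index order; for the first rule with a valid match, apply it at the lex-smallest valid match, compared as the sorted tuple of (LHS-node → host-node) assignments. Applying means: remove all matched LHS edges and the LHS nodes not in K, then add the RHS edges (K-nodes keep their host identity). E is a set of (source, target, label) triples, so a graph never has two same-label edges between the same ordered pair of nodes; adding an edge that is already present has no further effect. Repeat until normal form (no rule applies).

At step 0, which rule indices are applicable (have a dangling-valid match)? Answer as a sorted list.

R0: 6 valid matches — {0↦0, 1↦2, 2↦1}, {0↦0, 1↦2, 2↦4}, {0↦0, 1↦3, 2↦1} (+3 more)
R1: no valid match — 1 raw match, all fail dangling condition
R2: no valid match — LHS pattern not found

Answer: [R0]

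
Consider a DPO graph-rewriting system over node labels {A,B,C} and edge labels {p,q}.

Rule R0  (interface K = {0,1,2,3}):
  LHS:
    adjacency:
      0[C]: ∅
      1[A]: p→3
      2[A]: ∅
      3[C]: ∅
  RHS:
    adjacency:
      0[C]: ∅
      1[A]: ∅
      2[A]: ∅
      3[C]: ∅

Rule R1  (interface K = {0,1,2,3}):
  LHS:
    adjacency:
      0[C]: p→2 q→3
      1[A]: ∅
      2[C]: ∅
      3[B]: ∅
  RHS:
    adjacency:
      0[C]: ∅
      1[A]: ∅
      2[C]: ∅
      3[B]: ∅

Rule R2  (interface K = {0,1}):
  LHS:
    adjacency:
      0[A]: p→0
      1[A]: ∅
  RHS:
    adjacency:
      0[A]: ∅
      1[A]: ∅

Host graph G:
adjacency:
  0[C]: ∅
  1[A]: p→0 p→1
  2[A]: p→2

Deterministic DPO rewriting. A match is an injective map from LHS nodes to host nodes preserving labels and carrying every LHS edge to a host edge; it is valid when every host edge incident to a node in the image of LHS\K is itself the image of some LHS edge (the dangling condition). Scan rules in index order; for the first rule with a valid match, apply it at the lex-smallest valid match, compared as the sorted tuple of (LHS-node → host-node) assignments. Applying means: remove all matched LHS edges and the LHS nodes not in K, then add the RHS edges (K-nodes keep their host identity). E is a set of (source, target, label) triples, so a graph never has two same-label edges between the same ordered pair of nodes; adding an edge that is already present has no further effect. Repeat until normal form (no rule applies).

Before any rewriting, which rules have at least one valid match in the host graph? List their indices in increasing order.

R0: no valid match — LHS pattern not found
R1: no valid match — LHS pattern not found
R2: 2 valid matches — {0↦1, 1↦2}, {0↦2, 1↦1}

Answer: [R2]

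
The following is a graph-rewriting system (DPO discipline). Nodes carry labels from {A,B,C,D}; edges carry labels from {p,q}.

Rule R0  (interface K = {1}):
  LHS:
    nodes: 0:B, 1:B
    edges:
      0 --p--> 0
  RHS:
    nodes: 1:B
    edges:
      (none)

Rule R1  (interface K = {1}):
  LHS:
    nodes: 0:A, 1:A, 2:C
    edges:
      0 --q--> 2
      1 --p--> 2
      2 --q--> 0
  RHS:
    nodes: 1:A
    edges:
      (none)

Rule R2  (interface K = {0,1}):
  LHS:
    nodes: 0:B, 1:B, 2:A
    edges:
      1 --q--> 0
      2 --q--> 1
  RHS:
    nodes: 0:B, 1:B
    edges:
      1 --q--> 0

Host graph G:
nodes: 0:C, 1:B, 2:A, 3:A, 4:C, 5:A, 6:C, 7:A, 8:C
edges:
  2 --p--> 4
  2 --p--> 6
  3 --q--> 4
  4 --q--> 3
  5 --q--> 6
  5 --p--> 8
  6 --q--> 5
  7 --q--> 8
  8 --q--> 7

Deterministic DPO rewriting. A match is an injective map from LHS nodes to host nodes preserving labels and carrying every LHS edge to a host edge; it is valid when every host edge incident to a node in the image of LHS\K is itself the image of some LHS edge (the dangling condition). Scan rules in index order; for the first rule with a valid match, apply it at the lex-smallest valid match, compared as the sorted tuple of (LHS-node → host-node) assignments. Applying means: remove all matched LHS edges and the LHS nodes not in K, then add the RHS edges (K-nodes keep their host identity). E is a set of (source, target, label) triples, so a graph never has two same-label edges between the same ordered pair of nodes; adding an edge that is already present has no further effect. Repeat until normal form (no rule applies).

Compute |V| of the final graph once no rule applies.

Answer: 3

Derivation:
initial: |V|=9 |E|=9  E = 2-p->4 2-p->6 3-q->4 4-q->3 5-q->6 5-p->8 6-q->5 7-q->8 8-q->7
step 1: apply R1 at {0↦3, 1↦2, 2↦4}  → |V|=7 |E|=6  E = 2-p->6 5-q->6 5-p->8 6-q->5 7-q->8 8-q->7
step 2: apply R1 at {0↦7, 1↦5, 2↦8}  → |V|=5 |E|=3  E = 2-p->6 5-q->6 6-q->5
step 3: apply R1 at {0↦5, 1↦2, 2↦6}  → |V|=3 |E|=0  E = ∅
normal form: no rule applies after step 3
NF nodes: {0:C, 1:B, 2:A}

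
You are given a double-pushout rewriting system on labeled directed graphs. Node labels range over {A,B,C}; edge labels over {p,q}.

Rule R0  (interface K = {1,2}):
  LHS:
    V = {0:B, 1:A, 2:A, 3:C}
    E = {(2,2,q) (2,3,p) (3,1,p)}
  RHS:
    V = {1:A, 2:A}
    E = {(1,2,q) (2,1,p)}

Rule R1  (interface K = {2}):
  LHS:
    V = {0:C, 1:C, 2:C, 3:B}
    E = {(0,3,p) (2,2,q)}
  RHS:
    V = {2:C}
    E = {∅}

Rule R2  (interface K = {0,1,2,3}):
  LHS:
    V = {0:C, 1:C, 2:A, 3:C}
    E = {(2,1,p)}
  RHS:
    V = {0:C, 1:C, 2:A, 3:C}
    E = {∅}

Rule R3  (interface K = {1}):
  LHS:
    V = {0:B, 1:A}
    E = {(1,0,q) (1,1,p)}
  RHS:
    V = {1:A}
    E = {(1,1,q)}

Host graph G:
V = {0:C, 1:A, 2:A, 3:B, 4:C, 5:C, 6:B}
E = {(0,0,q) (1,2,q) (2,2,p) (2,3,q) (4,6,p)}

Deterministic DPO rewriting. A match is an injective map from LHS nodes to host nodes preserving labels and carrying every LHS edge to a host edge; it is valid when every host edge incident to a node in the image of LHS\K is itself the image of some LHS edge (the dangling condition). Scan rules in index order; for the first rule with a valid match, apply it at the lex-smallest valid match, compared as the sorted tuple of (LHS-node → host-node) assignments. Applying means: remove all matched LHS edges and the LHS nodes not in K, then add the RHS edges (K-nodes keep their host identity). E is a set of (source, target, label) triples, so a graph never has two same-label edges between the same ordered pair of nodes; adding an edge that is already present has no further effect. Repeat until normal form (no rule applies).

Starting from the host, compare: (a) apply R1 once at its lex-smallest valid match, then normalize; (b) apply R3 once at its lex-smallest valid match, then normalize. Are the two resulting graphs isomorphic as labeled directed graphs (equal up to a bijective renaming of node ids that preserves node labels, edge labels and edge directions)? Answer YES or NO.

branch R1-first: apply at {0↦4, 1↦5, 2↦0, 3↦6} → |E|=3, then 1 more step(s) → NF |V|=3 |E|=2 V={0:C, 1:A, 2:A} E=1-q->2 2-q->2
branch R3-first: apply at {0↦3, 1↦2} → |E|=4, then 1 more step(s) → NF |V|=3 |E|=2 V={0:C, 1:A, 2:A} E=1-q->2 2-q->2
graphs isomorphic (equal up to label-preserving node renaming)

Answer: YES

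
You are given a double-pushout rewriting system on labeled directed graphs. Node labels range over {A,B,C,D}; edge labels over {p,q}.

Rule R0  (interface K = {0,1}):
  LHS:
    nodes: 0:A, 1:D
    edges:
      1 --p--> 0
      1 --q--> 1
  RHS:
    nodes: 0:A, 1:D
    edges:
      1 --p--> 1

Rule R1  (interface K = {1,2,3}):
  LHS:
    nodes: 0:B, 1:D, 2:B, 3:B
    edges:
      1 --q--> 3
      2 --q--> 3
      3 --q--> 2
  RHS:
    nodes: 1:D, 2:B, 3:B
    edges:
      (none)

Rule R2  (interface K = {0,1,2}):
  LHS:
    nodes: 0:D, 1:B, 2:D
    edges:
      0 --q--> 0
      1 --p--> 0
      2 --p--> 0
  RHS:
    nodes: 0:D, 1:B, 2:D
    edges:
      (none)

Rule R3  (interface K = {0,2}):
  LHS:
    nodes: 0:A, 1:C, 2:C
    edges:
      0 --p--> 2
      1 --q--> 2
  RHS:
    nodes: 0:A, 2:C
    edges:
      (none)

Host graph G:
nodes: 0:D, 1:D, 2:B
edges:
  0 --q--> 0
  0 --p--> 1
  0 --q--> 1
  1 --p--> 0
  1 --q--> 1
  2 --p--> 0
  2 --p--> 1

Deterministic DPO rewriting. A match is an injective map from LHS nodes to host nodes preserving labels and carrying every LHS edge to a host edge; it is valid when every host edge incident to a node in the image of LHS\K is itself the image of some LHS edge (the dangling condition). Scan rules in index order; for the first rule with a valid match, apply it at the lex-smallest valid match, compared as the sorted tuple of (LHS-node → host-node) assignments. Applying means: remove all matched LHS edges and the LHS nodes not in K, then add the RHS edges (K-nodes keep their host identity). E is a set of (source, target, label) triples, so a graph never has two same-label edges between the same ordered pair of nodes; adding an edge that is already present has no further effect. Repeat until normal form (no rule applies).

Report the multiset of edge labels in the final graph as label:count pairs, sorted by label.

[0] host  ⇒  3 nodes, 7 edges  {0-q->0 0-p->1 0-q->1 1-p->0 1-q->1 2-p->0 2-p->1}
[1] R2 @ {0↦0, 1↦2, 2↦1}  ⇒  3 nodes, 4 edges  {0-p->1 0-q->1 1-q->1 2-p->1}
[2] R2 @ {0↦1, 1↦2, 2↦0}  ⇒  3 nodes, 1 edges  {0-q->1}
final graph: no rule applies after step 2
NF edges: [(0, 1, 'q')]

Answer: q:1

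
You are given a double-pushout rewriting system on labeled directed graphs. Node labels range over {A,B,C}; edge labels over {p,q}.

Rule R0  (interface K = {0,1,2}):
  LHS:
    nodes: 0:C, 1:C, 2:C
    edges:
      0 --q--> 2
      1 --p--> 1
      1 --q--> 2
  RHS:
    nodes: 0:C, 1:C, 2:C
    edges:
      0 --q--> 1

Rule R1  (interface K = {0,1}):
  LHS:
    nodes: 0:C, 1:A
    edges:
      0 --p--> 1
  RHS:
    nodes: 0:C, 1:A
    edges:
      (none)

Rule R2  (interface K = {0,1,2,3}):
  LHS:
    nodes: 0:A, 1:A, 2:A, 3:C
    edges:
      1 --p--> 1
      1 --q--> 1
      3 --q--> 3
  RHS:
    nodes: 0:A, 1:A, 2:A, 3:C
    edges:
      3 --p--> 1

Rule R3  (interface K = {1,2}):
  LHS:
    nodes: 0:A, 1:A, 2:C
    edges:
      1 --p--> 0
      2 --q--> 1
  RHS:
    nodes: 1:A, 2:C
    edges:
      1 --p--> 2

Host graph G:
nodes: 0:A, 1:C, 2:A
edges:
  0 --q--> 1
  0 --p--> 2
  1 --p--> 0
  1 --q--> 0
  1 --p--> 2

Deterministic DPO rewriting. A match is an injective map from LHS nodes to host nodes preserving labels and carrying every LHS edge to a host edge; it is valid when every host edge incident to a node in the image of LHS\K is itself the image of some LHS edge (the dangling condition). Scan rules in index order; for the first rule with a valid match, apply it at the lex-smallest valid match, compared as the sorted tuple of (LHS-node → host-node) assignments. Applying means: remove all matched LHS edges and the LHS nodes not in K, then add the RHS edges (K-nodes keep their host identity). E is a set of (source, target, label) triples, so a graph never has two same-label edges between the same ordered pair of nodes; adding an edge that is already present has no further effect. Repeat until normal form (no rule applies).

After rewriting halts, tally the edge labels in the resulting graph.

initial: |V|=3 |E|=5  E = 0-q->1 0-p->2 1-p->0 1-q->0 1-p->2
step 1: apply R1 at {0↦1, 1↦0}  → |V|=3 |E|=4  E = 0-q->1 0-p->2 1-q->0 1-p->2
step 2: apply R1 at {0↦1, 1↦2}  → |V|=3 |E|=3  E = 0-q->1 0-p->2 1-q->0
step 3: apply R3 at {0↦2, 1↦0, 2↦1}  → |V|=2 |E|=2  E = 0-p->1 0-q->1
normal form: no rule applies after step 3
NF edges: [(0, 1, 'p'), (0, 1, 'q')]

Answer: p:1 q:1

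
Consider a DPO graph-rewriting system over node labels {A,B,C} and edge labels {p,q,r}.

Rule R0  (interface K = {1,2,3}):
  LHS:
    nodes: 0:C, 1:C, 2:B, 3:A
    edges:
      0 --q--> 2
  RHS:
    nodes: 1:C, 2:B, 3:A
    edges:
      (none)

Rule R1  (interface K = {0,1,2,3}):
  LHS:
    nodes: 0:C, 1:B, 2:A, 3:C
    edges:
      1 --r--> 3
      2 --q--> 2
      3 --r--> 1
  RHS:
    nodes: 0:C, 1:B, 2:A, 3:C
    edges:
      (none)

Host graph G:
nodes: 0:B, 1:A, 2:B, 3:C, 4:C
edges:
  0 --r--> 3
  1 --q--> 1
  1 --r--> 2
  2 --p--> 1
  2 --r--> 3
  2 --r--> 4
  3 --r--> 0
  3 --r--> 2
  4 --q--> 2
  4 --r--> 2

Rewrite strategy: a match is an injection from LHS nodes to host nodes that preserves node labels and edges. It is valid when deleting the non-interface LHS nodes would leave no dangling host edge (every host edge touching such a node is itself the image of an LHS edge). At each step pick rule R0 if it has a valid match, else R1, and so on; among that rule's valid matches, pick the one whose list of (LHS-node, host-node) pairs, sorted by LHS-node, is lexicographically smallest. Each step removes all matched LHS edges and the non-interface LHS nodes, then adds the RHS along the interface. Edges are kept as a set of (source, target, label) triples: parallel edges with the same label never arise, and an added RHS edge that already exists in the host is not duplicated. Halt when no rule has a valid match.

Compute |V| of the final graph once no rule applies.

[0] host  ⇒  5 nodes, 10 edges  {0-r->3 1-q->1 1-r->2 2-p->1 2-r->3 2-r->4 3-r->0 3-r->2 4-q->2 4-r->2}
[1] R1 @ {0↦3, 1↦2, 2↦1, 3↦4}  ⇒  5 nodes, 7 edges  {0-r->3 1-r->2 2-p->1 2-r->3 3-r->0 3-r->2 4-q->2}
[2] R0 @ {0↦4, 1↦3, 2↦2, 3↦1}  ⇒  4 nodes, 6 edges  {0-r->3 1-r->2 2-p->1 2-r->3 3-r->0 3-r->2}
halt: no rule applies after step 2
NF nodes: {0:B, 1:A, 2:B, 3:C}

Answer: 4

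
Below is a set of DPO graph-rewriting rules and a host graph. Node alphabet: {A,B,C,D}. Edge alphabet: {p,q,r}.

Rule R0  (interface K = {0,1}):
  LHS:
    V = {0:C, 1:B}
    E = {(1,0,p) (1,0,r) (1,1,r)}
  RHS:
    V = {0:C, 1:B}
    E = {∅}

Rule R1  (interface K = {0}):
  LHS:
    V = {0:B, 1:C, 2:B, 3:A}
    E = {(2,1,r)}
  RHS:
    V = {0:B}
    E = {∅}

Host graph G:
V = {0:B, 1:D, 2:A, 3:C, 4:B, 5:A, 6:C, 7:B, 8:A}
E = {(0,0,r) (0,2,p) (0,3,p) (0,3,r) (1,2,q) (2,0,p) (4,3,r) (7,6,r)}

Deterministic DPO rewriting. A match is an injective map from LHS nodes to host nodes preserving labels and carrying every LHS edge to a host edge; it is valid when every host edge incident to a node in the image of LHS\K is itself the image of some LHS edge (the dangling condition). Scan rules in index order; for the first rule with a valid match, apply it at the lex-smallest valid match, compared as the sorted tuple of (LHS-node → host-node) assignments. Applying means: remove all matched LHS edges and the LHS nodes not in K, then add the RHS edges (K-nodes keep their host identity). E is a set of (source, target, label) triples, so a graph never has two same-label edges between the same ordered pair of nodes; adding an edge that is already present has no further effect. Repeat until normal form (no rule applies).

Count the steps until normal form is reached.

Answer: 3

Steps:
initial: |V|=9 |E|=8  E = 0-r->0 0-p->2 0-p->3 0-r->3 1-q->2 2-p->0 4-r->3 7-r->6
step 1: apply R0 at {0↦3, 1↦0}  → |V|=9 |E|=5  E = 0-p->2 1-q->2 2-p->0 4-r->3 7-r->6
step 2: apply R1 at {0↦0, 1↦3, 2↦4, 3↦5}  → |V|=6 |E|=4  E = 0-p->2 1-q->2 2-p->0 7-r->6
step 3: apply R1 at {0↦0, 1↦6, 2↦7, 3↦8}  → |V|=3 |E|=3  E = 0-p->2 1-q->2 2-p->0
final graph: no rule applies after step 3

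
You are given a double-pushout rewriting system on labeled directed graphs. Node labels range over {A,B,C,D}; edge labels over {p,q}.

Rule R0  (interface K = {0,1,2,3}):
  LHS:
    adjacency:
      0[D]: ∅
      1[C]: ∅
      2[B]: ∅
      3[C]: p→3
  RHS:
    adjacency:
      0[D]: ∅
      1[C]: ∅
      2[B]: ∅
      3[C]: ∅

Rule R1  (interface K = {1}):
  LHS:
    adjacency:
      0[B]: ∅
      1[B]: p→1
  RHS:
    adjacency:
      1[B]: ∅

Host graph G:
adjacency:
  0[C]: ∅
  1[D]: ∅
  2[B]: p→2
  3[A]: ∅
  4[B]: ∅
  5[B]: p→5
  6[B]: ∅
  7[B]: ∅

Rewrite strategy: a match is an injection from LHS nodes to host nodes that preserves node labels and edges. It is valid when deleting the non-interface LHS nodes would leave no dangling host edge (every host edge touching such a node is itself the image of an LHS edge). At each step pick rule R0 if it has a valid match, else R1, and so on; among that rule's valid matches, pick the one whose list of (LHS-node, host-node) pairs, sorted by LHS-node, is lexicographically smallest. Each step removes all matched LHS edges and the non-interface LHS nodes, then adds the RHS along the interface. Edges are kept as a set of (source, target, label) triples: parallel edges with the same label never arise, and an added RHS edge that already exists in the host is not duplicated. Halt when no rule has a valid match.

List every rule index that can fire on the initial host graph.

Answer: [R1]

Rewrite trace:
R0: no valid match — LHS pattern not found
R1: 6 valid matches — {0↦4, 1↦2}, {0↦4, 1↦5}, {0↦6, 1↦2} (+3 more)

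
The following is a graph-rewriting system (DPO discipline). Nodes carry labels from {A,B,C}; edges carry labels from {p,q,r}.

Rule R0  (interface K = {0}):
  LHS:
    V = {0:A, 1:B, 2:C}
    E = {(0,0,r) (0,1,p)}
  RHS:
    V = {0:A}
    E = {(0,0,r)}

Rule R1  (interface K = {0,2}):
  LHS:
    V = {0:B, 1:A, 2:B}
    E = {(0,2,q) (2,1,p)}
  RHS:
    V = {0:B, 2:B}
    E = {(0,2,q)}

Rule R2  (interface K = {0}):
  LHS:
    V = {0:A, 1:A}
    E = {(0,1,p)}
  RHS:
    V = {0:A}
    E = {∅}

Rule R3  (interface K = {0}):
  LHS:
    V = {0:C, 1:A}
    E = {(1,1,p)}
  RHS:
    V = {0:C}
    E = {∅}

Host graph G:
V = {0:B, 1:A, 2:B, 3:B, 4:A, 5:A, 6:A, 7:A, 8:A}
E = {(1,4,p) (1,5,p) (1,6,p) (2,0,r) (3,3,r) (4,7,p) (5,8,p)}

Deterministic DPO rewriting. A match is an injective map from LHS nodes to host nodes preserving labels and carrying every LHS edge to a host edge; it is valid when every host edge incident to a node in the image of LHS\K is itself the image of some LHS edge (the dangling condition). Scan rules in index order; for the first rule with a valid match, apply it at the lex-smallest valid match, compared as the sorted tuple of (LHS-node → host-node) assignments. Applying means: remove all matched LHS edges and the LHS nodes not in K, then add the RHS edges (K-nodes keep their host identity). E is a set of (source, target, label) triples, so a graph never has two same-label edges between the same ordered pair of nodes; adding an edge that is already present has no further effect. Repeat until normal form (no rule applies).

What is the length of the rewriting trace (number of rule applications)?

initial: |V|=9 |E|=7  E = 1-p->4 1-p->5 1-p->6 2-r->0 3-r->3 4-p->7 5-p->8
step 1: apply R2 at {0↦1, 1↦6}  → |V|=8 |E|=6  E = 1-p->4 1-p->5 2-r->0 3-r->3 4-p->7 5-p->8
step 2: apply R2 at {0↦4, 1↦7}  → |V|=7 |E|=5  E = 1-p->4 1-p->5 2-r->0 3-r->3 5-p->8
step 3: apply R2 at {0↦1, 1↦4}  → |V|=6 |E|=4  E = 1-p->5 2-r->0 3-r->3 5-p->8
step 4: apply R2 at {0↦5, 1↦8}  → |V|=5 |E|=3  E = 1-p->5 2-r->0 3-r->3
step 5: apply R2 at {0↦1, 1↦5}  → |V|=4 |E|=2  E = 2-r->0 3-r->3
final graph: no rule applies after step 5

Answer: 5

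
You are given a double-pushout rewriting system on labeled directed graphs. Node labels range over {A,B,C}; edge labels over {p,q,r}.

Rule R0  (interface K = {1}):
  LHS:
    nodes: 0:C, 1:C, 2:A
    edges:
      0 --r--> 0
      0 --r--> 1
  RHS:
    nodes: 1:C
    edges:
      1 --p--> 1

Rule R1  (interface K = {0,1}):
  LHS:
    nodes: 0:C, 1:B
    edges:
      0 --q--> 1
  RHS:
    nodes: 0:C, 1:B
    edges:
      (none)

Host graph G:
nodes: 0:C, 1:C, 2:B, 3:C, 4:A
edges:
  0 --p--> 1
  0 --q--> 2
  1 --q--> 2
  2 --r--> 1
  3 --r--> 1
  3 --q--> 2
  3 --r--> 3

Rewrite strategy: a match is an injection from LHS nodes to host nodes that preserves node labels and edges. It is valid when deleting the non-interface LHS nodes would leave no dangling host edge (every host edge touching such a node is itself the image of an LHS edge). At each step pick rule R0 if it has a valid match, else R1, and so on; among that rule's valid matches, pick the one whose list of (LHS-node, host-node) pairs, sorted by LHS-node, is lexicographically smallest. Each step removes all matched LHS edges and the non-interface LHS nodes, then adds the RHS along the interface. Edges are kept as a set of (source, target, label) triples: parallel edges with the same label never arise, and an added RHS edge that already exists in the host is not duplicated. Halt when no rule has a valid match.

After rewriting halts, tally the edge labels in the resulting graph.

start.  V:5 E:7  edges: 0-p->1 0-q->2 1-q->2 2-r->1 3-r->1 3-q->2 3-r->3
1. fire R1 via {0↦0, 1↦2}  →  V:5 E:6  edges: 0-p->1 1-q->2 2-r->1 3-r->1 3-q->2 3-r->3
2. fire R1 via {0↦1, 1↦2}  →  V:5 E:5  edges: 0-p->1 2-r->1 3-r->1 3-q->2 3-r->3
3. fire R1 via {0↦3, 1↦2}  →  V:5 E:4  edges: 0-p->1 2-r->1 3-r->1 3-r->3
4. fire R0 via {0↦3, 1↦1, 2↦4}  →  V:3 E:3  edges: 0-p->1 1-p->1 2-r->1
normal form: no rule applies after step 4
NF edges: [(0, 1, 'p'), (1, 1, 'p'), (2, 1, 'r')]

Answer: p:2 r:1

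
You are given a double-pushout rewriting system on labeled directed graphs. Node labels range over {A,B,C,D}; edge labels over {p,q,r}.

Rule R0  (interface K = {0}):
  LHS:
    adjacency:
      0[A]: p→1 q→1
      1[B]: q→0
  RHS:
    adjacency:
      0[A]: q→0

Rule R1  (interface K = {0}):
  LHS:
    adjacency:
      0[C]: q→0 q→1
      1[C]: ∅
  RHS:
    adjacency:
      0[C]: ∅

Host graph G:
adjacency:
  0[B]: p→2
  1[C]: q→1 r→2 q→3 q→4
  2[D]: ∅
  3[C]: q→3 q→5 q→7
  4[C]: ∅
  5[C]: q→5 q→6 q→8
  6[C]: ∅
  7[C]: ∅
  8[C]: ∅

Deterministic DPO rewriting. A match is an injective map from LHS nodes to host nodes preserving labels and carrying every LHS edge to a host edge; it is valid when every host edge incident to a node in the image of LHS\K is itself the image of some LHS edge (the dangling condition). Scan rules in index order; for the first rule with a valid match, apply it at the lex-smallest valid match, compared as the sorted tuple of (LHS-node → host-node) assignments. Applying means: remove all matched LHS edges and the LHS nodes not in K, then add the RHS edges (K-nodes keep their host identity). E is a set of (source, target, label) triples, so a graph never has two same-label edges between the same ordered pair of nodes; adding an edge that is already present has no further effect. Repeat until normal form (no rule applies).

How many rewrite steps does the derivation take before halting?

Answer: 3

Derivation:
[0] host  ⇒  9 nodes, 11 edges  {0-p->2 1-q->1 1-r->2 1-q->3 1-q->4 3-q->3 3-q->5 3-q->7 5-q->5 5-q->6 5-q->8}
[1] R1 @ {0↦1, 1↦4}  ⇒  8 nodes, 9 edges  {0-p->2 1-r->2 1-q->3 3-q->3 3-q->5 3-q->7 5-q->5 5-q->6 5-q->8}
[2] R1 @ {0↦3, 1↦7}  ⇒  7 nodes, 7 edges  {0-p->2 1-r->2 1-q->3 3-q->5 5-q->5 5-q->6 5-q->8}
[3] R1 @ {0↦5, 1↦6}  ⇒  6 nodes, 5 edges  {0-p->2 1-r->2 1-q->3 3-q->5 5-q->8}
normal form: no rule applies after step 3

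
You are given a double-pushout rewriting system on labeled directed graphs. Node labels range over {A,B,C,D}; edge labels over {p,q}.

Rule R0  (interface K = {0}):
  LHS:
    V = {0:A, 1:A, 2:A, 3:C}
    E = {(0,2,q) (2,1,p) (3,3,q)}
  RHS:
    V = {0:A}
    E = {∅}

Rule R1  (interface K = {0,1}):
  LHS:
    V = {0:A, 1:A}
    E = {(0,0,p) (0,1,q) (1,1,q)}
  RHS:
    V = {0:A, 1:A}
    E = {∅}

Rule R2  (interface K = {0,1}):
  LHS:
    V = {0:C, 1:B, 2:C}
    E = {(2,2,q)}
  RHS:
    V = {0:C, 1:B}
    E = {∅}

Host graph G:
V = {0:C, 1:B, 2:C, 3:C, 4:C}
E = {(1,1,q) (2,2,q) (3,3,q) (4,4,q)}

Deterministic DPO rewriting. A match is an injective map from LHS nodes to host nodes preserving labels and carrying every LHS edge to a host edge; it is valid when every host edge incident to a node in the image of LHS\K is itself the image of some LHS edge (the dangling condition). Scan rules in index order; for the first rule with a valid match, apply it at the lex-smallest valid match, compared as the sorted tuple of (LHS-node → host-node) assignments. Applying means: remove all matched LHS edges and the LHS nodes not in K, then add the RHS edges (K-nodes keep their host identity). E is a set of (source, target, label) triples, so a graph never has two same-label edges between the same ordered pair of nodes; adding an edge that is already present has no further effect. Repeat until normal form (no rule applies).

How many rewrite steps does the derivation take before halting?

initial: |V|=5 |E|=4  E = 1-q->1 2-q->2 3-q->3 4-q->4
step 1: apply R2 at {0↦0, 1↦1, 2↦2}  → |V|=4 |E|=3  E = 1-q->1 3-q->3 4-q->4
step 2: apply R2 at {0↦0, 1↦1, 2↦3}  → |V|=3 |E|=2  E = 1-q->1 4-q->4
step 3: apply R2 at {0↦0, 1↦1, 2↦4}  → |V|=2 |E|=1  E = 1-q->1
normal form: no rule applies after step 3

Answer: 3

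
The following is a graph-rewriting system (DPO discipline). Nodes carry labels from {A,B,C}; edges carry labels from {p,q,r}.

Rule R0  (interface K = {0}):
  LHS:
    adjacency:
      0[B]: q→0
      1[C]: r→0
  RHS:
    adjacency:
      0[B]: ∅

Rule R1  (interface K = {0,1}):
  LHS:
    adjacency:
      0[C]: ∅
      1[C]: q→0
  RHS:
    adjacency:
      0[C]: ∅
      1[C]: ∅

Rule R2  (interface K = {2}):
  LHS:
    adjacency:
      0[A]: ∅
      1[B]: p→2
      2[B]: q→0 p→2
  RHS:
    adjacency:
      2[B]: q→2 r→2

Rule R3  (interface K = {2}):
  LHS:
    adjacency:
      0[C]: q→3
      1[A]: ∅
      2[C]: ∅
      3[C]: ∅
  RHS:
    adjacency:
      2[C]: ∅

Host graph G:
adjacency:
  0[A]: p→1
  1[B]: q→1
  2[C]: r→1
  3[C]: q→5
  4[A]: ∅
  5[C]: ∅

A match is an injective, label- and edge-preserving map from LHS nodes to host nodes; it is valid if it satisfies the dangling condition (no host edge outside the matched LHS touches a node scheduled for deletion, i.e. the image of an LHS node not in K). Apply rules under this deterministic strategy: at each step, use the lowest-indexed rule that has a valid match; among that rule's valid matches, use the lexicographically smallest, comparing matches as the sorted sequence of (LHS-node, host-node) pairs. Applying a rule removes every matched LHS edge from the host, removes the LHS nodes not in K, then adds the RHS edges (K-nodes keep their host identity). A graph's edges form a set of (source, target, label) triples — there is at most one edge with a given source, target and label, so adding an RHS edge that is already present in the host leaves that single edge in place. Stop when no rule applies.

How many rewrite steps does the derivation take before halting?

initial: |V|=6 |E|=4  E = 0-p->1 1-q->1 2-r->1 3-q->5
step 1: apply R0 at {0↦1, 1↦2}  → |V|=5 |E|=2  E = 0-p->1 3-q->5
step 2: apply R1 at {0↦5, 1↦3}  → |V|=5 |E|=1  E = 0-p->1
final graph: no rule applies after step 2

Answer: 2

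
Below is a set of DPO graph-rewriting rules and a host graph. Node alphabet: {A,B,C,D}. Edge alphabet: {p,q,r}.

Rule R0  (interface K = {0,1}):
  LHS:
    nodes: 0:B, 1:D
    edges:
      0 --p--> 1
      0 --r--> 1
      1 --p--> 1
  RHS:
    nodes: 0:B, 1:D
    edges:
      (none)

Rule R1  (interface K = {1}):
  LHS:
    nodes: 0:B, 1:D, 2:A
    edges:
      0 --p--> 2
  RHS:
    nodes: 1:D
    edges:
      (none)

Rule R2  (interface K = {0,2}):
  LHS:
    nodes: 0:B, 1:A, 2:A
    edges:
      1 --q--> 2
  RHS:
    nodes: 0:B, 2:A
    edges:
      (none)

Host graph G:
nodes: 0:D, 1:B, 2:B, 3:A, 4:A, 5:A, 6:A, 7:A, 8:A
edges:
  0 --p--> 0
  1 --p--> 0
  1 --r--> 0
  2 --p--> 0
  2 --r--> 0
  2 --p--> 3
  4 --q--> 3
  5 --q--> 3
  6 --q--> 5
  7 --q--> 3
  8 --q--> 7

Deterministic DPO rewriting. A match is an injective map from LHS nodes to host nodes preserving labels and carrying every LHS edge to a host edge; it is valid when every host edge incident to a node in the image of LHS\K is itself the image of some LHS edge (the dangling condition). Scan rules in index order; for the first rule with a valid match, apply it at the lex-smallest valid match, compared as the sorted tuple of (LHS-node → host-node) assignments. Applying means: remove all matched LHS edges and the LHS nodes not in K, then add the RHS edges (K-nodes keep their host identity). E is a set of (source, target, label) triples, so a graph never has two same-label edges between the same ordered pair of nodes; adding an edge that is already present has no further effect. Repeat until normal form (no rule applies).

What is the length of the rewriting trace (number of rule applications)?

Answer: 6

Derivation:
start.  V:9 E:11  edges: 0-p->0 1-p->0 1-r->0 2-p->0 2-r->0 2-p->3 4-q->3 5-q->3 6-q->5 7-q->3 8-q->7
1. fire R0 via {0↦1, 1↦0}  →  V:9 E:8  edges: 2-p->0 2-r->0 2-p->3 4-q->3 5-q->3 6-q->5 7-q->3 8-q->7
2. fire R2 via {0↦1, 1↦4, 2↦3}  →  V:8 E:7  edges: 2-p->0 2-r->0 2-p->3 5-q->3 6-q->5 7-q->3 8-q->7
3. fire R2 via {0↦1, 1↦6, 2↦5}  →  V:7 E:6  edges: 2-p->0 2-r->0 2-p->3 5-q->3 7-q->3 8-q->7
4. fire R2 via {0↦1, 1↦5, 2↦3}  →  V:6 E:5  edges: 2-p->0 2-r->0 2-p->3 7-q->3 8-q->7
5. fire R2 via {0↦1, 1↦8, 2↦7}  →  V:5 E:4  edges: 2-p->0 2-r->0 2-p->3 7-q->3
6. fire R2 via {0↦1, 1↦7, 2↦3}  →  V:4 E:3  edges: 2-p->0 2-r->0 2-p->3
normal form: no rule applies after step 6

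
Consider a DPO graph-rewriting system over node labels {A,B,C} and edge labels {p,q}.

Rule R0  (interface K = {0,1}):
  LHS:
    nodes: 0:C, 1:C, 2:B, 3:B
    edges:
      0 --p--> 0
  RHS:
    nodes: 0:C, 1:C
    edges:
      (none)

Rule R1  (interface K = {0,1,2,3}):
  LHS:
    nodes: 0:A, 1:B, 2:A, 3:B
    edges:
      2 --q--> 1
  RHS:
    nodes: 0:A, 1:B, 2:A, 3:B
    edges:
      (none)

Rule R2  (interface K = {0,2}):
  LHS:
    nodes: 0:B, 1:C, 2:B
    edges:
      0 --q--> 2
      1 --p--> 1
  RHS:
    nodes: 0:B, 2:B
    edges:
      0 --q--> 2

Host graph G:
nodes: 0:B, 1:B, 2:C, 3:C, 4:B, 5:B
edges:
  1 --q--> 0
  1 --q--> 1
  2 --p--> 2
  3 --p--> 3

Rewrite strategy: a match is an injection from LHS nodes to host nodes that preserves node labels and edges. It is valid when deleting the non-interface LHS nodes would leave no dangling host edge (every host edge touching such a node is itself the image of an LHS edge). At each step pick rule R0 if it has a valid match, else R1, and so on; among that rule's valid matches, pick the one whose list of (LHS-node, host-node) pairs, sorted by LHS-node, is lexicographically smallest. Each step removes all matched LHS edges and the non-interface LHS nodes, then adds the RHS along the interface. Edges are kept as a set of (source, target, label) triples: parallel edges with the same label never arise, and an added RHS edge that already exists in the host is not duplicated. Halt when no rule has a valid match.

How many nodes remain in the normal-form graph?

Answer: 3

Steps:
initial: |V|=6 |E|=4  E = 1-q->0 1-q->1 2-p->2 3-p->3
step 1: apply R0 at {0↦2, 1↦3, 2↦4, 3↦5}  → |V|=4 |E|=3  E = 1-q->0 1-q->1 3-p->3
step 2: apply R2 at {0↦1, 1↦3, 2↦0}  → |V|=3 |E|=2  E = 1-q->0 1-q->1
halt: no rule applies after step 2
NF nodes: {0:B, 1:B, 2:C}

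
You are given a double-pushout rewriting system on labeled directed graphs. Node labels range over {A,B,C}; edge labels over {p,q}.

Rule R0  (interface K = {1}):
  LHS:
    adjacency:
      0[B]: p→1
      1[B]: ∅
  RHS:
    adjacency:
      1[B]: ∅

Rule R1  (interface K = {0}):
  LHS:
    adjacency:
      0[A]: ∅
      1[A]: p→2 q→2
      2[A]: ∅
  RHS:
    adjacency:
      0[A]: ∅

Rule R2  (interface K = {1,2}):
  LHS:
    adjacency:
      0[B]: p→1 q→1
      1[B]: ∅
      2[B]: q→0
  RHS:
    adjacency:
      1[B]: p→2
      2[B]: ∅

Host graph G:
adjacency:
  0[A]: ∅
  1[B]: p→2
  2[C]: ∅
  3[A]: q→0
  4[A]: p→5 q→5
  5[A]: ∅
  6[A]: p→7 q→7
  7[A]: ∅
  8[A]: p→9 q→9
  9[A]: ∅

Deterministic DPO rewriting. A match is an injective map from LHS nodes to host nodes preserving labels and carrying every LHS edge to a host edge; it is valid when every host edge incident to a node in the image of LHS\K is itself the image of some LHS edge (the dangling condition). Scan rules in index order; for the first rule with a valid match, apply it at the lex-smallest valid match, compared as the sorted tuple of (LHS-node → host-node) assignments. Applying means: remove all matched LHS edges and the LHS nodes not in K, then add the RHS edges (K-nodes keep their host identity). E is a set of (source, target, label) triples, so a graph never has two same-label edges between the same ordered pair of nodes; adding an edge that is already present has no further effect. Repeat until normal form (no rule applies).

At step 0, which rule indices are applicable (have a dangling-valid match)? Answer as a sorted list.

Answer: [R1]

Steps:
R0: no valid match — LHS pattern not found
R1: 18 valid matches — {0↦0, 1↦4, 2↦5}, {0↦0, 1↦6, 2↦7}, {0↦0, 1↦8, 2↦9} (+15 more)
R2: no valid match — LHS pattern not found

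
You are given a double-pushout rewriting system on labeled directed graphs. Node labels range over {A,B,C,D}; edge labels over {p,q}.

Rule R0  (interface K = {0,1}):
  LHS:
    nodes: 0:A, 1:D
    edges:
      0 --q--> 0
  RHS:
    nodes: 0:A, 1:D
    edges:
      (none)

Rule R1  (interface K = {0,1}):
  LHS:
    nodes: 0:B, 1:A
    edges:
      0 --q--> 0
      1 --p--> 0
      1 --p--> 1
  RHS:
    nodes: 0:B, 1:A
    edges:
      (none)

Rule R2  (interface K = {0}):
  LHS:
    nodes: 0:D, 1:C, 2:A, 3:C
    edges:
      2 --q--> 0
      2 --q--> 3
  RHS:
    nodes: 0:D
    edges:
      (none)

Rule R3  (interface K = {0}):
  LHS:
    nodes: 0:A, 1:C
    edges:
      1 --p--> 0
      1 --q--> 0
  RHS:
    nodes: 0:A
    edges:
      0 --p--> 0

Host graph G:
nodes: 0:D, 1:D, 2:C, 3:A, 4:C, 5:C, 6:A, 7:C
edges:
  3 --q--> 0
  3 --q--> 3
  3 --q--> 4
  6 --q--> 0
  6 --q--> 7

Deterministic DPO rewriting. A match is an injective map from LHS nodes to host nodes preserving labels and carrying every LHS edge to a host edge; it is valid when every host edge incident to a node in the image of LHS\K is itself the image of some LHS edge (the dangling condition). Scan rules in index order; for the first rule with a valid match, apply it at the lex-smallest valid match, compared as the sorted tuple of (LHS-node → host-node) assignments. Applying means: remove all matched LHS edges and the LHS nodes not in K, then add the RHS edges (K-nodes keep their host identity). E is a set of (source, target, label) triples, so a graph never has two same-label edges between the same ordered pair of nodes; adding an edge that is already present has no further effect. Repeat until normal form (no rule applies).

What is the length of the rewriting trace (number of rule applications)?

[0] host  ⇒  8 nodes, 5 edges  {3-q->0 3-q->3 3-q->4 6-q->0 6-q->7}
[1] R0 @ {0↦3, 1↦0}  ⇒  8 nodes, 4 edges  {3-q->0 3-q->4 6-q->0 6-q->7}
[2] R2 @ {0↦0, 1↦2, 2↦3, 3↦4}  ⇒  5 nodes, 2 edges  {6-q->0 6-q->7}
[3] R2 @ {0↦0, 1↦5, 2↦6, 3↦7}  ⇒  2 nodes, 0 edges  {∅}
final graph: no rule applies after step 3

Answer: 3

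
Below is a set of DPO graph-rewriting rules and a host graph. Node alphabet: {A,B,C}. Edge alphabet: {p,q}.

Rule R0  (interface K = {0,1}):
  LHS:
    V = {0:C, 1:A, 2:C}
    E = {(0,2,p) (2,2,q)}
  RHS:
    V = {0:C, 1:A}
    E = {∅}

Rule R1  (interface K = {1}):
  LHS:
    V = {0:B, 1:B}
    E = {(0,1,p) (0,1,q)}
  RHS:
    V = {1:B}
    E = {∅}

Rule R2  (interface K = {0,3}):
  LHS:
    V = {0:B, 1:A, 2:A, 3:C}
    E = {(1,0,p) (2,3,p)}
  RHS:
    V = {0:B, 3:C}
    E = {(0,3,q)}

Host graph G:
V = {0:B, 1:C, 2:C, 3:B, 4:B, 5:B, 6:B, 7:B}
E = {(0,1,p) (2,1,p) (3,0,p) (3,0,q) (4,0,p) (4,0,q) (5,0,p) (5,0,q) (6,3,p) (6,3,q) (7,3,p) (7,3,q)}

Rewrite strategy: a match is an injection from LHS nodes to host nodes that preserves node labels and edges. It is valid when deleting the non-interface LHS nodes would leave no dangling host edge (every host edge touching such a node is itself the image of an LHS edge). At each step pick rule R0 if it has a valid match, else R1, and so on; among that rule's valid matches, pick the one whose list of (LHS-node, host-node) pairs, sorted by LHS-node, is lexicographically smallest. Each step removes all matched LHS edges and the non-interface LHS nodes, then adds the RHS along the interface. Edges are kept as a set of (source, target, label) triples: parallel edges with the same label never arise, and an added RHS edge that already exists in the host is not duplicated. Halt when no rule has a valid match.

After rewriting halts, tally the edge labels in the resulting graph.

Answer: p:2

Rewrite trace:
[0] host  ⇒  8 nodes, 12 edges  {0-p->1 2-p->1 3-p->0 3-q->0 4-p->0 4-q->0 5-p->0 5-q->0 6-p->3 6-q->3 7-p->3 7-q->3}
[1] R1 @ {0↦4, 1↦0}  ⇒  7 nodes, 10 edges  {0-p->1 2-p->1 3-p->0 3-q->0 5-p->0 5-q->0 6-p->3 6-q->3 7-p->3 7-q->3}
[2] R1 @ {0↦5, 1↦0}  ⇒  6 nodes, 8 edges  {0-p->1 2-p->1 3-p->0 3-q->0 6-p->3 6-q->3 7-p->3 7-q->3}
[3] R1 @ {0↦6, 1↦3}  ⇒  5 nodes, 6 edges  {0-p->1 2-p->1 3-p->0 3-q->0 7-p->3 7-q->3}
[4] R1 @ {0↦7, 1↦3}  ⇒  4 nodes, 4 edges  {0-p->1 2-p->1 3-p->0 3-q->0}
[5] R1 @ {0↦3, 1↦0}  ⇒  3 nodes, 2 edges  {0-p->1 2-p->1}
normal form: no rule applies after step 5
NF edges: [(0, 1, 'p'), (2, 1, 'p')]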